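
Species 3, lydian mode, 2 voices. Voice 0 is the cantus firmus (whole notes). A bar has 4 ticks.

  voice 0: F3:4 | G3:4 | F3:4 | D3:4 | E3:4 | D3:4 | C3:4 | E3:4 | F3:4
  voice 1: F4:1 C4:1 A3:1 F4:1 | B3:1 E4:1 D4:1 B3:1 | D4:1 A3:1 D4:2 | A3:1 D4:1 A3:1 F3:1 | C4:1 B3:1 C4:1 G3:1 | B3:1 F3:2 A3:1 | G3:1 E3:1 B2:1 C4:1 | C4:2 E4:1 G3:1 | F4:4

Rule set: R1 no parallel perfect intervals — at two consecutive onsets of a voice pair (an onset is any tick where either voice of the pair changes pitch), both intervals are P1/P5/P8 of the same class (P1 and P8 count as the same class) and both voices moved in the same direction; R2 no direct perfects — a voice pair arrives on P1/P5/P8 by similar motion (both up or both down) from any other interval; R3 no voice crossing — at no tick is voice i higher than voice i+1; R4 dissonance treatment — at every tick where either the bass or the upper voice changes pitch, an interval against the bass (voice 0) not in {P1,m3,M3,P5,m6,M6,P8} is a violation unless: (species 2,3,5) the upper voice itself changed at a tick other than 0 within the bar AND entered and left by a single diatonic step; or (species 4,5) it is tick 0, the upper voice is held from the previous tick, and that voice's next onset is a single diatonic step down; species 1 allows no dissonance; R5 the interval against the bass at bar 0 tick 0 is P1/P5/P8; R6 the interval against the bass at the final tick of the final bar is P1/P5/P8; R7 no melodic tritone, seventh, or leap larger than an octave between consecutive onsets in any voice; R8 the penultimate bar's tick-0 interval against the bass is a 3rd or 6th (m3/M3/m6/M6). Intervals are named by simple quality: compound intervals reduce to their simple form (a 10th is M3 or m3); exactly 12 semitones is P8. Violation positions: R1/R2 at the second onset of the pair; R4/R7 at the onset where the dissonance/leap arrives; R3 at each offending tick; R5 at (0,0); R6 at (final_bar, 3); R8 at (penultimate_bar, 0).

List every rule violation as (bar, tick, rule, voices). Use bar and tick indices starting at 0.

bar 0: v0=F3 v1=F4 downbeat P8
bar 1: v0=G3 v1=B3 downbeat M3
bar 2: v0=F3 v1=D4 downbeat M6
bar 3: v0=D3 v1=A3 downbeat P5
bar 4: v0=E3 v1=C4 downbeat m6
bar 5: v0=D3 v1=B3 downbeat M6
bar 6: v0=C3 v1=G3 downbeat P5
bar 7: v0=E3 v1=C4 downbeat m6
bar 8: v0=F3 v1=F4 downbeat P8
  -> R7 @ bar 1 tick 0 v(1,): F4->B3 leap 6st
  -> R2 @ bar 3 tick 0 v(0, 1): F3/D4 M6 -> D3/A3 P5 similar
  -> R7 @ bar 5 tick 1 v(1,): B3->F3 leap 6st
  -> R1 @ bar 6 tick 0 v(0, 1): D3/A3 P5 -> C3/G3 P5 similar
  -> R3 @ bar 6 tick 2 v(0, 1): C3 above B2
  -> R4 @ bar 6 tick 2 v(0, 1): C3/B2 m2 untreated
  -> R7 @ bar 6 tick 3 v(1,): B2->C4 leap 13st
  -> R2 @ bar 8 tick 0 v(0, 1): E3/G3 m3 -> F3/F4 P8 similar
  -> R7 @ bar 8 tick 0 v(1,): G3->F4 leap 10st

(1, 0, R7, (1,))
(3, 0, R2, (0, 1))
(5, 1, R7, (1,))
(6, 0, R1, (0, 1))
(6, 2, R3, (0, 1))
(6, 2, R4, (0, 1))
(6, 3, R7, (1,))
(8, 0, R2, (0, 1))
(8, 0, R7, (1,))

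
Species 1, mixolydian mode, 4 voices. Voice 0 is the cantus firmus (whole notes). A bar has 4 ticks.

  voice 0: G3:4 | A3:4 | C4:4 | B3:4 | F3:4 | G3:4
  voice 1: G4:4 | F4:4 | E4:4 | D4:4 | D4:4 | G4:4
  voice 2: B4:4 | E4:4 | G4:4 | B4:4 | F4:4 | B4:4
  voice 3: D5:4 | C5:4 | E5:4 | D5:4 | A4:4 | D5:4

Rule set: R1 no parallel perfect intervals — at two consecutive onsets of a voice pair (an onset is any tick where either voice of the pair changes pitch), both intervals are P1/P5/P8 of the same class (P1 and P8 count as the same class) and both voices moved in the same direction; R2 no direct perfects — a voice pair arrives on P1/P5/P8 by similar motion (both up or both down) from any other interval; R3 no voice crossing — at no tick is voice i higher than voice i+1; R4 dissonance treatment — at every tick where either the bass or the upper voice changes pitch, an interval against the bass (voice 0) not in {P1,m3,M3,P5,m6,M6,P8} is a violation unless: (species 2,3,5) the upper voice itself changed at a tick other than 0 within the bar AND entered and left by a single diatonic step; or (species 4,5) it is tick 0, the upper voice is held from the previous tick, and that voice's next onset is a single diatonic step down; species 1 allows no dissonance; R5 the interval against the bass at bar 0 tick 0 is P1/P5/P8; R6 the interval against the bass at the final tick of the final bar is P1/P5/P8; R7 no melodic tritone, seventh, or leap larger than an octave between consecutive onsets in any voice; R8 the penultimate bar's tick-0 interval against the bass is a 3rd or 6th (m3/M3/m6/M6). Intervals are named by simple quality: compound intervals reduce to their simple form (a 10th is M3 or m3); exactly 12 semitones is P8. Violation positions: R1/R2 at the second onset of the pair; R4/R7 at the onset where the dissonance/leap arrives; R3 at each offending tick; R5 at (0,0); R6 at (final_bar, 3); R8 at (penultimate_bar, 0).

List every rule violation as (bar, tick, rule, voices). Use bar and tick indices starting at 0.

bar 0: v0=G3 v1=G4 v2=B4 v3=D5 downbeat P5
bar 1: v0=A3 v1=F4 v2=E4 v3=C5 downbeat m3
bar 2: v0=C4 v1=E4 v2=G4 v3=E5 downbeat M3
bar 3: v0=B3 v1=D4 v2=B4 v3=D5 downbeat m3
bar 4: v0=F3 v1=D4 v2=F4 v3=A4 downbeat M3
bar 5: v0=G3 v1=G4 v2=B4 v3=D5 downbeat P5
  -> R5 @ bar 0 tick 0 v(0, 2): opens on M3
  -> R1 @ bar 1 tick 0 v(1, 3): G4/D5 P5 -> F4/C5 P5 similar
  -> R3 @ bar 1 tick 0 v(1, 2): F4 above E4
  -> R3 @ bar 1 tick 1 v(1, 2): F4 above E4
  -> R3 @ bar 1 tick 2 v(1, 2): F4 above E4
  -> R3 @ bar 1 tick 3 v(1, 2): F4 above E4
  -> R1 @ bar 2 tick 0 v(0, 2): A3/E4 P5 -> C4/G4 P5 similar
  -> R1 @ bar 3 tick 0 v(1, 3): E4/E5 P8 -> D4/D5 P8 similar
  -> R1 @ bar 4 tick 0 v(0, 2): B3/B4 P8 -> F3/F4 P8 similar
  -> R7 @ bar 4 tick 0 v(0,): B3->F3 leap 6st
  -> R7 @ bar 4 tick 0 v(2,): B4->F4 leap 6st
  -> R8 @ bar 4 tick 0 v(0, 2): penult P8 not 3rd/6th
  -> R1 @ bar 5 tick 0 v(1, 3): D4/A4 P5 -> G4/D5 P5 similar
  -> R2 @ bar 5 tick 0 v(0, 1): F3/D4 M6 -> G3/G4 P8 similar
  -> R2 @ bar 5 tick 0 v(0, 3): F3/A4 M3 -> G3/D5 P5 similar
  -> R7 @ bar 5 tick 0 v(2,): F4->B4 leap 6st
  -> R6 @ bar 5 tick 3 v(0, 2): closes on M3

(0, 0, R5, (0, 2))
(1, 0, R1, (1, 3))
(1, 0, R3, (1, 2))
(1, 1, R3, (1, 2))
(1, 2, R3, (1, 2))
(1, 3, R3, (1, 2))
(2, 0, R1, (0, 2))
(3, 0, R1, (1, 3))
(4, 0, R1, (0, 2))
(4, 0, R7, (0,))
(4, 0, R7, (2,))
(4, 0, R8, (0, 2))
(5, 0, R1, (1, 3))
(5, 0, R2, (0, 1))
(5, 0, R2, (0, 3))
(5, 0, R7, (2,))
(5, 3, R6, (0, 2))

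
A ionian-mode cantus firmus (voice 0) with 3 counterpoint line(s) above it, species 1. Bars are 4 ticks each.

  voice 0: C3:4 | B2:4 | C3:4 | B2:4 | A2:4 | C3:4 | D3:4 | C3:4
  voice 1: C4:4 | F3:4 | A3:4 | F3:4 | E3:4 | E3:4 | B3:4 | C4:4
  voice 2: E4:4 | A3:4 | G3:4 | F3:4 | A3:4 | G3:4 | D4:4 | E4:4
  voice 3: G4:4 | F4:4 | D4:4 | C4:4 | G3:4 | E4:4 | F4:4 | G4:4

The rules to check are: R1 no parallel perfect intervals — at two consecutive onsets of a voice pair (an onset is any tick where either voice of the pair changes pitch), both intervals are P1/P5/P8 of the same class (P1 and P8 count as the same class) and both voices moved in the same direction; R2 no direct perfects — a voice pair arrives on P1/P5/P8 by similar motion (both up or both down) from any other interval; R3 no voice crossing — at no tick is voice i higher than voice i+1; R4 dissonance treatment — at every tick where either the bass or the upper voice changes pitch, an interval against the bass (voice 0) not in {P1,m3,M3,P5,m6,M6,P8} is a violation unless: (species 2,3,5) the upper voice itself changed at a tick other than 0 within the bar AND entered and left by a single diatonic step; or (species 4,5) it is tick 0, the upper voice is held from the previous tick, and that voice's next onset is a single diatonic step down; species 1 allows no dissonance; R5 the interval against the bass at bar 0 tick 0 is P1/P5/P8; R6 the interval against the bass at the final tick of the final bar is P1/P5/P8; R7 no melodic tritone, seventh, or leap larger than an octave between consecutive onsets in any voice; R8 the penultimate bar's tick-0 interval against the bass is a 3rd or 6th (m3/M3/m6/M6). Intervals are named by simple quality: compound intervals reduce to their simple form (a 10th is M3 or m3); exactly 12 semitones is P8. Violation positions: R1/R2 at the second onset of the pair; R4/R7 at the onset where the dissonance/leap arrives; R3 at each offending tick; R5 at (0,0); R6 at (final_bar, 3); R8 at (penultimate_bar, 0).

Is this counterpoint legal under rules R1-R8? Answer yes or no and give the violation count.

No (27 violations)

bar 0: v0=C3 v1=C4 v2=E4 v3=G4 (P5)
bar 1: v0=B2 v1=F3 v2=A3 v3=F4 (TT)
bar 2: v0=C3 v1=A3 v2=G3 v3=D4 (M2)
bar 3: v0=B2 v1=F3 v2=F3 v3=C4 (m2)
bar 4: v0=A2 v1=E3 v2=A3 v3=G3 (m7)
bar 5: v0=C3 v1=E3 v2=G3 v3=E4 (M3)
bar 6: v0=D3 v1=B3 v2=D4 v3=F4 (m3)
bar 7: v0=C3 v1=C4 v2=E4 v3=G4 (P5)
  R5 @ bar0.0: opens on M3
  R2 @ bar1.0: C4/G4 P5 -> F3/F4 P8 similar
  R4 @ bar1.0: B2/F3 TT untreated
  R4 @ bar1.0: B2/A3 m7 untreated
  R4 @ bar1.0: B2/F4 TT untreated
  R2 @ bar2.0: A3/F4 m6 -> G3/D4 P5 similar
  R3 @ bar2.0: A3 above G3
  R4 @ bar2.0: C3/D4 M2 untreated
  R3 @ bar2.1: A3 above G3
  R3 @ bar2.2: A3 above G3
  R3 @ bar2.3: A3 above G3
  R1 @ bar3.0: G3/D4 P5 -> F3/C4 P5 similar
  R2 @ bar3.0: A3/G3 M2 -> F3/F3 P1 similar
  R2 @ bar3.0: A3/D4 P4 -> F3/C4 P5 similar
  R4 @ bar3.0: B2/F3 TT untreated
  R4 @ bar3.0: B2/F3 TT untreated
  R4 @ bar3.0: B2/C4 m2 untreated
  R2 @ bar4.0: B2/F3 TT -> A2/E3 P5 similar
  R3 @ bar4.0: A3 above G3
  R4 @ bar4.0: A2/G3 m7 untreated
  R3 @ bar4.1: A3 above G3
  R3 @ bar4.2: A3 above G3
  R3 @ bar4.3: A3 above G3
  R2 @ bar6.0: C3/G3 P5 -> D3/D4 P8 similar
  R8 @ bar6.0: penult P8 not 3rd/6th
  R2 @ bar7.0: B3/F4 TT -> C4/G4 P5 similar
  R6 @ bar7.3: closes on M3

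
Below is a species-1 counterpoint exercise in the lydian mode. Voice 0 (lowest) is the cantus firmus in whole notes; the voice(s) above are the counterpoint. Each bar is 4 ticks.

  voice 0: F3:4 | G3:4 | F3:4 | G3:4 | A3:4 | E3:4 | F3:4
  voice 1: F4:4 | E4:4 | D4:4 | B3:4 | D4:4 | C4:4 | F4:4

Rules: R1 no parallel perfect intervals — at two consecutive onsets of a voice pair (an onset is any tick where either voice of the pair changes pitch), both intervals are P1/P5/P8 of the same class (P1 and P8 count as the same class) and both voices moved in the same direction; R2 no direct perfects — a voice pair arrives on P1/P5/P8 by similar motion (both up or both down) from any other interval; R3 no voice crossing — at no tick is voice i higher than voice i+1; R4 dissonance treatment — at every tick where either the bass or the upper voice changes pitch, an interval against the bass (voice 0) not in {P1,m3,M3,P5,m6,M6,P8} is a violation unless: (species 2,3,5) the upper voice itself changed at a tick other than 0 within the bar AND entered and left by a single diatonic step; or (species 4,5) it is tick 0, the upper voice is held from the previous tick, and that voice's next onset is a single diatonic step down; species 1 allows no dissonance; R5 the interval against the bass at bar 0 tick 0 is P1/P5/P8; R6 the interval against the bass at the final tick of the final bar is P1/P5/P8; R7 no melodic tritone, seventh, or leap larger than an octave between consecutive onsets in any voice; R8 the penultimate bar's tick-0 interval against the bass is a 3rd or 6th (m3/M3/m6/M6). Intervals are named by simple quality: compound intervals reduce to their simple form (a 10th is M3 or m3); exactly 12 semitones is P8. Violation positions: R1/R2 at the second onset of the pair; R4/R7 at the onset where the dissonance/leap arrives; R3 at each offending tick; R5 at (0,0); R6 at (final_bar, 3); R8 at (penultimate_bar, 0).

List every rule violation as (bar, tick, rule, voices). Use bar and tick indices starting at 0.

(4, 0, R4, (0, 1))
(6, 0, R2, (0, 1))

bar 0: v0=F3 v1=F4 downbeat P8
bar 1: v0=G3 v1=E4 downbeat M6
bar 2: v0=F3 v1=D4 downbeat M6
bar 3: v0=G3 v1=B3 downbeat M3
bar 4: v0=A3 v1=D4 downbeat P4
bar 5: v0=E3 v1=C4 downbeat m6
bar 6: v0=F3 v1=F4 downbeat P8
  -> R4 @ bar 4 tick 0 v(0, 1): A3/D4 P4 untreated
  -> R2 @ bar 6 tick 0 v(0, 1): E3/C4 m6 -> F3/F4 P8 similar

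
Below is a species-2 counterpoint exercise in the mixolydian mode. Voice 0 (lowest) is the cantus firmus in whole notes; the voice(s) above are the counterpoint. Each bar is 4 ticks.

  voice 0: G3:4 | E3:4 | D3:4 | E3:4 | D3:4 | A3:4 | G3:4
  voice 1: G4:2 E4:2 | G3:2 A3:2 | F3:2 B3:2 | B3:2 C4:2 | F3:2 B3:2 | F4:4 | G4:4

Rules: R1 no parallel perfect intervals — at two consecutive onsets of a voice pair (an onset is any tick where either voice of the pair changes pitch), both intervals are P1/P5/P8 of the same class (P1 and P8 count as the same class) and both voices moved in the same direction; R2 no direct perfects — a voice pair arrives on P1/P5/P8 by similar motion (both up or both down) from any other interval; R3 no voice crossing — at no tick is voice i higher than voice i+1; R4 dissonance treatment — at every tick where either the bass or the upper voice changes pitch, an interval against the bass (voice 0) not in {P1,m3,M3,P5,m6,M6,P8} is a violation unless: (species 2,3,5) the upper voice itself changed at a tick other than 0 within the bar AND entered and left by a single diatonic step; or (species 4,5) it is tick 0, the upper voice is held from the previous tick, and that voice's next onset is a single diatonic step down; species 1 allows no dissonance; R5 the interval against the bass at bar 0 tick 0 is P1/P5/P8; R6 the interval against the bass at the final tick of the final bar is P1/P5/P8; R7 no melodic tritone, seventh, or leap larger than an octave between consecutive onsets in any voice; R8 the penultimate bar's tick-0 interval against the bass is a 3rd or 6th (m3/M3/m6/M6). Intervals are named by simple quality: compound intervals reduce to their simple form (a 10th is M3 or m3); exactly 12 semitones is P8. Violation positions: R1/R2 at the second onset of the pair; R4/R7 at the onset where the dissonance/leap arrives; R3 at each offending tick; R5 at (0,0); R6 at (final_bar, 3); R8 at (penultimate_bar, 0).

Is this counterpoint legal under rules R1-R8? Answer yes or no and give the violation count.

No (4 violations)

bar 0: v0=G3 v1=G4 (P8)
bar 1: v0=E3 v1=G3 (m3)
bar 2: v0=D3 v1=F3 (m3)
bar 3: v0=E3 v1=B3 (P5)
bar 4: v0=D3 v1=F3 (m3)
bar 5: v0=A3 v1=F4 (m6)
bar 6: v0=G3 v1=G4 (P8)
  R4 @ bar1.2: E3/A3 P4 untreated
  R7 @ bar2.2: F3->B3 leap 6st
  R7 @ bar4.2: F3->B3 leap 6st
  R7 @ bar5.0: B3->F4 leap 6st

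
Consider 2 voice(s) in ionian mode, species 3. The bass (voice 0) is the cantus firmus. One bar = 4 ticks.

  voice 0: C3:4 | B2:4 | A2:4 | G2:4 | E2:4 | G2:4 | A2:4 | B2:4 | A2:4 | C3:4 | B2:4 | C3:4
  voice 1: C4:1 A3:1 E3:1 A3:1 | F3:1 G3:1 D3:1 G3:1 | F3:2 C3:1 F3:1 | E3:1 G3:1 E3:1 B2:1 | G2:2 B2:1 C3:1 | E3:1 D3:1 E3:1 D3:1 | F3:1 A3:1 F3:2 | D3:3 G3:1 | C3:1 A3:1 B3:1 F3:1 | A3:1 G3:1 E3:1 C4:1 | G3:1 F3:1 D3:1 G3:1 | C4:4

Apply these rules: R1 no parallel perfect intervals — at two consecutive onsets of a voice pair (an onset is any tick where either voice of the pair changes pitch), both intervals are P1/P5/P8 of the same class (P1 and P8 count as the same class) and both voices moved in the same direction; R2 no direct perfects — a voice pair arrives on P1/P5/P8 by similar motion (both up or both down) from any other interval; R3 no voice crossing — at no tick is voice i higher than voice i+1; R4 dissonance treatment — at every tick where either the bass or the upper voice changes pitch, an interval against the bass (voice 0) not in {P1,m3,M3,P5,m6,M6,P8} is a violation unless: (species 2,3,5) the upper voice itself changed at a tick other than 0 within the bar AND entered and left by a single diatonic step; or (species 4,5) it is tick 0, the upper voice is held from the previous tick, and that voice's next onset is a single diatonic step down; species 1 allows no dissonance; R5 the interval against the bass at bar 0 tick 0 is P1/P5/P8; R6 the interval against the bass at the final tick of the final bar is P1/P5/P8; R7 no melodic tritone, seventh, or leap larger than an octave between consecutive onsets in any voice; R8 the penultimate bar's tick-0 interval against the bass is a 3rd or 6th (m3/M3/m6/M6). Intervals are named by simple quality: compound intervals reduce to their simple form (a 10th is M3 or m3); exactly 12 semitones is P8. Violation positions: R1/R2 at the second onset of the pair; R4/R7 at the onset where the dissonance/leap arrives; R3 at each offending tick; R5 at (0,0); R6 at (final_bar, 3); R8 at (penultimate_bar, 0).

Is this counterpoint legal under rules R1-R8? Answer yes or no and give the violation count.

bar 0: v0=C3 v1=C4 (P8)
bar 1: v0=B2 v1=F3 (TT)
bar 2: v0=A2 v1=F3 (m6)
bar 3: v0=G2 v1=E3 (M6)
bar 4: v0=E2 v1=G2 (m3)
bar 5: v0=G2 v1=E3 (M6)
bar 6: v0=A2 v1=F3 (m6)
bar 7: v0=B2 v1=D3 (m3)
bar 8: v0=A2 v1=C3 (m3)
bar 9: v0=C3 v1=A3 (M6)
bar 10: v0=B2 v1=G3 (m6)
bar 11: v0=C3 v1=C4 (P8)
  R4 @ bar1.0: B2/F3 TT untreated
  R4 @ bar8.2: A2/B3 M2 untreated
  R7 @ bar8.3: B3->F3 leap 6st
  R4 @ bar10.1: B2/F3 TT untreated
  R2 @ bar11.0: B2/G3 m6 -> C3/C4 P8 similar

No (5 violations)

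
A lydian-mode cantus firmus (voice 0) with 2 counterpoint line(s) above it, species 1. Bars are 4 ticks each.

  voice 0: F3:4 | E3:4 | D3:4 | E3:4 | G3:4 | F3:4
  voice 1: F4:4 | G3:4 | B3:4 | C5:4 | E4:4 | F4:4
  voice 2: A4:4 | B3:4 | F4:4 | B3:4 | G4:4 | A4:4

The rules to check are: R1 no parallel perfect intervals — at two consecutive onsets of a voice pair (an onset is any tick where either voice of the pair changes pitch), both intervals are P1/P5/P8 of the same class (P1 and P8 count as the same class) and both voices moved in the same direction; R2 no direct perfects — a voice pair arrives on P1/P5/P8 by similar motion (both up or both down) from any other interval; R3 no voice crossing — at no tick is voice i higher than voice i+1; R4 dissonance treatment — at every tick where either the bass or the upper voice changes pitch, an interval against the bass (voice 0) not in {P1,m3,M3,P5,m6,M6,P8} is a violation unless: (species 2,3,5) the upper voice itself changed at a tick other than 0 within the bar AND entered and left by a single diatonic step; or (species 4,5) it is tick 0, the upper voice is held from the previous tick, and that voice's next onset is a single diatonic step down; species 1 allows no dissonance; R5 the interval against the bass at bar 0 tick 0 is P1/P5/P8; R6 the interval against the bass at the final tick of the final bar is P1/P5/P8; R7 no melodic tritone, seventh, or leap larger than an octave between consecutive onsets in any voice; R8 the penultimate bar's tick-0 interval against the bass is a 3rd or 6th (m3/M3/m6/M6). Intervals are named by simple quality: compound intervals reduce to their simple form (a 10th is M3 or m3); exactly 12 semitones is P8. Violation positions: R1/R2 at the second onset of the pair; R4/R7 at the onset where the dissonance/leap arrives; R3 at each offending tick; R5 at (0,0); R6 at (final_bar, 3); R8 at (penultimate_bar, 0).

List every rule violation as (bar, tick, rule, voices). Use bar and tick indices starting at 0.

bar 0: v0=F3 v1=F4 v2=A4 downbeat M3
bar 1: v0=E3 v1=G3 v2=B3 downbeat P5
bar 2: v0=D3 v1=B3 v2=F4 downbeat m3
bar 3: v0=E3 v1=C5 v2=B3 downbeat P5
bar 4: v0=G3 v1=E4 v2=G4 downbeat P8
bar 5: v0=F3 v1=F4 v2=A4 downbeat M3
  -> R5 @ bar 0 tick 0 v(0, 2): opens on M3
  -> R2 @ bar 1 tick 0 v(0, 2): F3/A4 M3 -> E3/B3 P5 similar
  -> R7 @ bar 1 tick 0 v(1,): F4->G3 leap 10st
  -> R7 @ bar 1 tick 0 v(2,): A4->B3 leap 10st
  -> R7 @ bar 2 tick 0 v(2,): B3->F4 leap 6st
  -> R3 @ bar 3 tick 0 v(1, 2): C5 above B3
  -> R7 @ bar 3 tick 0 v(1,): B3->C5 leap 13st
  -> R7 @ bar 3 tick 0 v(2,): F4->B3 leap 6st
  -> R3 @ bar 3 tick 1 v(1, 2): C5 above B3
  -> R3 @ bar 3 tick 2 v(1, 2): C5 above B3
  -> R3 @ bar 3 tick 3 v(1, 2): C5 above B3
  -> R2 @ bar 4 tick 0 v(0, 2): E3/B3 P5 -> G3/G4 P8 similar
  -> R8 @ bar 4 tick 0 v(0, 2): penult P8 not 3rd/6th
  -> R6 @ bar 5 tick 3 v(0, 2): closes on M3

(0, 0, R5, (0, 2))
(1, 0, R2, (0, 2))
(1, 0, R7, (1,))
(1, 0, R7, (2,))
(2, 0, R7, (2,))
(3, 0, R3, (1, 2))
(3, 0, R7, (1,))
(3, 0, R7, (2,))
(3, 1, R3, (1, 2))
(3, 2, R3, (1, 2))
(3, 3, R3, (1, 2))
(4, 0, R2, (0, 2))
(4, 0, R8, (0, 2))
(5, 3, R6, (0, 2))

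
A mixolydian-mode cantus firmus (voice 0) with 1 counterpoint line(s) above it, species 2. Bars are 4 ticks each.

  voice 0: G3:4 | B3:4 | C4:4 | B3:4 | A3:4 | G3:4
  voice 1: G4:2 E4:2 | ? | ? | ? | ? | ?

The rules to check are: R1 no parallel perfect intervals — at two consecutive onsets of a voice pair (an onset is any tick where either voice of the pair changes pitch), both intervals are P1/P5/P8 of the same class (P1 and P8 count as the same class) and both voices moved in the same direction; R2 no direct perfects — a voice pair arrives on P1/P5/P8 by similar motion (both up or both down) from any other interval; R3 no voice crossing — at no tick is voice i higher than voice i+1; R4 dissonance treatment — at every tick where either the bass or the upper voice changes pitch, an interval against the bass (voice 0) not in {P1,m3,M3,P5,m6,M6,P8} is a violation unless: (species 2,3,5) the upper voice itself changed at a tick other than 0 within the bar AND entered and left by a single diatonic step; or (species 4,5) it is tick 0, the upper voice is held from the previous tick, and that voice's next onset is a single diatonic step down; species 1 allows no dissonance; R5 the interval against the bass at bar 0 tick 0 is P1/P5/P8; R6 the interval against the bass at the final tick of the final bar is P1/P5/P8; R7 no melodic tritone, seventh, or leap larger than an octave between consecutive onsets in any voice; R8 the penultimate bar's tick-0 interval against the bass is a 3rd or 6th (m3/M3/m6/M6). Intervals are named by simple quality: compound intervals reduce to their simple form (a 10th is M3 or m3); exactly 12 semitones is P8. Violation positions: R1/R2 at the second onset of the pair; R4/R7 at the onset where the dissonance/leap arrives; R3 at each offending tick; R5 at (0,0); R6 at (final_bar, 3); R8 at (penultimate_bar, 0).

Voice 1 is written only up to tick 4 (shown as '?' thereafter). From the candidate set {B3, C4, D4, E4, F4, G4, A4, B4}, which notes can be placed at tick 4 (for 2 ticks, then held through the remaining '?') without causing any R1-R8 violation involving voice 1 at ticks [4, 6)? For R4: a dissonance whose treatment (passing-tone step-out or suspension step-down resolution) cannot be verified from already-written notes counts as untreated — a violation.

B3: legal
C4: violates R4
D4: legal
E4: violates R4
F4: violates R4
G4: legal
A4: violates R4
B4: violates R2

{B3, D4, G4}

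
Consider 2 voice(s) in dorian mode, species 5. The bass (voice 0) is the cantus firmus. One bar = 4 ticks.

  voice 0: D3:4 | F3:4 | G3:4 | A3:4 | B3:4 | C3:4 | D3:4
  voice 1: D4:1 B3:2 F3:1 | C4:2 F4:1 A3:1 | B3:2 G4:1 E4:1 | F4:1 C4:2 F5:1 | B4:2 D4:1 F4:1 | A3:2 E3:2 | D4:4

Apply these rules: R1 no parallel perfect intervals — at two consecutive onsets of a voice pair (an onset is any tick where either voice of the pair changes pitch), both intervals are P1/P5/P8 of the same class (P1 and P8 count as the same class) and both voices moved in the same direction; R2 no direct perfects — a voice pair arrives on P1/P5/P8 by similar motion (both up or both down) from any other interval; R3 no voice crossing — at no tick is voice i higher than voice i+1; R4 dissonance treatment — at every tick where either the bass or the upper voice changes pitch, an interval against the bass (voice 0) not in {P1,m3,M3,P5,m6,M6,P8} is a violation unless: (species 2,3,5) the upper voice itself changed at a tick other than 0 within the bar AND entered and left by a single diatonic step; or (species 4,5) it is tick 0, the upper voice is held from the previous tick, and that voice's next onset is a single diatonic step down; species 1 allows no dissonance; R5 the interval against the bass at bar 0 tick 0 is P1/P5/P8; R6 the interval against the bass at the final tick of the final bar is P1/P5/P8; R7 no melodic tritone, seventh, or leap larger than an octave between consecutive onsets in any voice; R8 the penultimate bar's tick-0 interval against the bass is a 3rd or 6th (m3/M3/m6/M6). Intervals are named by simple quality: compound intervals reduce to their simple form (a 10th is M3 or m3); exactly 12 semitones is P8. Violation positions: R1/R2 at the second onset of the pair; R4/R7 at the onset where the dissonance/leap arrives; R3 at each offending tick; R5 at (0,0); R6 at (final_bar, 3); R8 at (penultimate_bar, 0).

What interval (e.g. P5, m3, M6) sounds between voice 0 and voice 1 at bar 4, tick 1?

P8

voice 0=B3 voice 1=B4 -> P8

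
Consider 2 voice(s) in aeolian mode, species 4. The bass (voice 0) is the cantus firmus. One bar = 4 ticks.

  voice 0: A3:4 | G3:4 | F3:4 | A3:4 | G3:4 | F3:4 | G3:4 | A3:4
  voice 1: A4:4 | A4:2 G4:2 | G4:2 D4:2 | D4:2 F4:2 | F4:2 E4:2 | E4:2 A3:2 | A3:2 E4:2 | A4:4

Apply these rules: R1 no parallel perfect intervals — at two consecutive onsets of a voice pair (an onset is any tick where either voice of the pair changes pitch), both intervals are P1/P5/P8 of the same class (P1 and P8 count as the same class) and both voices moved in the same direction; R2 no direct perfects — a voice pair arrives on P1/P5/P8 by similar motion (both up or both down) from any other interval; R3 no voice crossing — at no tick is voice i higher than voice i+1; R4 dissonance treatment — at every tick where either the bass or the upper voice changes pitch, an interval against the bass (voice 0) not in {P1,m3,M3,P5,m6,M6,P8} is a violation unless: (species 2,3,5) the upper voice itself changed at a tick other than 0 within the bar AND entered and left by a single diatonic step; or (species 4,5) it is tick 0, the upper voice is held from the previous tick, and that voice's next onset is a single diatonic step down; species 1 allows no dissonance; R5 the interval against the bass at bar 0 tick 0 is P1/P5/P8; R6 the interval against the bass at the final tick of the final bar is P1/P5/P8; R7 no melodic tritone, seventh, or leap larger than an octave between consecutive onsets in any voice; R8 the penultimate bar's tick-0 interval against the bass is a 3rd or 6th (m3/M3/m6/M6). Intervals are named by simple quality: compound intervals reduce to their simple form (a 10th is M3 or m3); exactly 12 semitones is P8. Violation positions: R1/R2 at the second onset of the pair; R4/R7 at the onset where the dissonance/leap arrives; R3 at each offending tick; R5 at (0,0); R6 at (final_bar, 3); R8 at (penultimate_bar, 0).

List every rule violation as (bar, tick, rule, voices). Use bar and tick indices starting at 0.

(2, 0, R4, (0, 1))
(3, 0, R4, (0, 1))
(5, 0, R4, (0, 1))
(6, 0, R4, (0, 1))
(6, 0, R8, (0, 1))
(7, 0, R2, (0, 1))

bar 0: v0=A3 v1=A4 downbeat P8
bar 1: v0=G3 v1=A4 downbeat M2
bar 2: v0=F3 v1=G4 downbeat M2
bar 3: v0=A3 v1=D4 downbeat P4
bar 4: v0=G3 v1=F4 downbeat m7
bar 5: v0=F3 v1=E4 downbeat M7
bar 6: v0=G3 v1=A3 downbeat M2
bar 7: v0=A3 v1=A4 downbeat P8
  -> R4 @ bar 2 tick 0 v(0, 1): F3/G4 M2 untreated
  -> R4 @ bar 3 tick 0 v(0, 1): A3/D4 P4 untreated
  -> R4 @ bar 5 tick 0 v(0, 1): F3/E4 M7 untreated
  -> R4 @ bar 6 tick 0 v(0, 1): G3/A3 M2 untreated
  -> R8 @ bar 6 tick 0 v(0, 1): penult M2 not 3rd/6th
  -> R2 @ bar 7 tick 0 v(0, 1): G3/E4 M6 -> A3/A4 P8 similar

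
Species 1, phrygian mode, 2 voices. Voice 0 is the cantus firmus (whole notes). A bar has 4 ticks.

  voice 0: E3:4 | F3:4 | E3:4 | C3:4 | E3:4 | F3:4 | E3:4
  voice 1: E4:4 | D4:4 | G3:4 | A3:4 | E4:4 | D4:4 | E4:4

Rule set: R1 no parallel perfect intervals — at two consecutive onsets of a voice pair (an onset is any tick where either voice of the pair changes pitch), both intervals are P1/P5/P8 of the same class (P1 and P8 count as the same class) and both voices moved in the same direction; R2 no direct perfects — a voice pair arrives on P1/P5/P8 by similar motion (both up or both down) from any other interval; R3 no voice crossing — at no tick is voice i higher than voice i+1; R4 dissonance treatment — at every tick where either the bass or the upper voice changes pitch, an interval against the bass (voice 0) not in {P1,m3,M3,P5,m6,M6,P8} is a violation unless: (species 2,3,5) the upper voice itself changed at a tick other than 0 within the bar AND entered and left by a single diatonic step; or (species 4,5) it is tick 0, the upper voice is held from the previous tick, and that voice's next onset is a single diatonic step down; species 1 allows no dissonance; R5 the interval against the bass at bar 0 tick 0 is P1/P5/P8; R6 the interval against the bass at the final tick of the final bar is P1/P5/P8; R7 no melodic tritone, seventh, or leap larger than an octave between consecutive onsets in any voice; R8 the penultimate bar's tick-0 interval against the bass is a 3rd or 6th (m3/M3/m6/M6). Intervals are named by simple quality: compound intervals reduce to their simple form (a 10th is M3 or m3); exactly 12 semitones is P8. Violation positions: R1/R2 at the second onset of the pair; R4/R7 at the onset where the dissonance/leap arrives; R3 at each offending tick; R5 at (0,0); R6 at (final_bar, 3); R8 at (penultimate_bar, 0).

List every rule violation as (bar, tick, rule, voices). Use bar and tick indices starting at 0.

(4, 0, R2, (0, 1))

bar 0: v0=E3 v1=E4 downbeat P8
bar 1: v0=F3 v1=D4 downbeat M6
bar 2: v0=E3 v1=G3 downbeat m3
bar 3: v0=C3 v1=A3 downbeat M6
bar 4: v0=E3 v1=E4 downbeat P8
bar 5: v0=F3 v1=D4 downbeat M6
bar 6: v0=E3 v1=E4 downbeat P8
  -> R2 @ bar 4 tick 0 v(0, 1): C3/A3 M6 -> E3/E4 P8 similar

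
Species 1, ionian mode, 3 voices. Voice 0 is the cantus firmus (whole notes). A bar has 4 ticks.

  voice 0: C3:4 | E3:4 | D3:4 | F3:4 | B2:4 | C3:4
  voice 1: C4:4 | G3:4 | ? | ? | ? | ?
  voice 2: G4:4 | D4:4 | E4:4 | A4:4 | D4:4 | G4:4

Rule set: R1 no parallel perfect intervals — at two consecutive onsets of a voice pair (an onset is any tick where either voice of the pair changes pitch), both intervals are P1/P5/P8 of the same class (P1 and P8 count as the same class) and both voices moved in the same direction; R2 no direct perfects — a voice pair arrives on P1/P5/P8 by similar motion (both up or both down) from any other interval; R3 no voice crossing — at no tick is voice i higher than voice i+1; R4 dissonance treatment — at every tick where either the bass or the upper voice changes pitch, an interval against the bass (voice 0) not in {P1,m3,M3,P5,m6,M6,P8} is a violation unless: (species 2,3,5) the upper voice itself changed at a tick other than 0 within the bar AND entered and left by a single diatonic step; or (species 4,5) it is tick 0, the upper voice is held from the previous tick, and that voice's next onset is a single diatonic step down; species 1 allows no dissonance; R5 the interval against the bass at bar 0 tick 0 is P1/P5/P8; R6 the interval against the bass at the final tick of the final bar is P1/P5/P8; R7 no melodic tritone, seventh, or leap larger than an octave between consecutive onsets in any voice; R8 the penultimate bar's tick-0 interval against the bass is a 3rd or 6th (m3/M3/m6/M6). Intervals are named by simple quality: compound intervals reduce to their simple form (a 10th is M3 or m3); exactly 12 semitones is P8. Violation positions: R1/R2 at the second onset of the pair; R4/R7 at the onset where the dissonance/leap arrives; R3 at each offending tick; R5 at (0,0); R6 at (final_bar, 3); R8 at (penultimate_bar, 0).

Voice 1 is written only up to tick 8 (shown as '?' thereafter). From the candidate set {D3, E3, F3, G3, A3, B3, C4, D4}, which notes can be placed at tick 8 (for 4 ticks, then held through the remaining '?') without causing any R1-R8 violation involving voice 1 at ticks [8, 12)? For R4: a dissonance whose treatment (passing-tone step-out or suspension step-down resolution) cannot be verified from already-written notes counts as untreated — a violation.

{B3, D4, F3}

D3: violates R2
E3: violates R4
F3: legal
G3: violates R4
A3: violates R1
B3: legal
C4: violates R4
D4: legal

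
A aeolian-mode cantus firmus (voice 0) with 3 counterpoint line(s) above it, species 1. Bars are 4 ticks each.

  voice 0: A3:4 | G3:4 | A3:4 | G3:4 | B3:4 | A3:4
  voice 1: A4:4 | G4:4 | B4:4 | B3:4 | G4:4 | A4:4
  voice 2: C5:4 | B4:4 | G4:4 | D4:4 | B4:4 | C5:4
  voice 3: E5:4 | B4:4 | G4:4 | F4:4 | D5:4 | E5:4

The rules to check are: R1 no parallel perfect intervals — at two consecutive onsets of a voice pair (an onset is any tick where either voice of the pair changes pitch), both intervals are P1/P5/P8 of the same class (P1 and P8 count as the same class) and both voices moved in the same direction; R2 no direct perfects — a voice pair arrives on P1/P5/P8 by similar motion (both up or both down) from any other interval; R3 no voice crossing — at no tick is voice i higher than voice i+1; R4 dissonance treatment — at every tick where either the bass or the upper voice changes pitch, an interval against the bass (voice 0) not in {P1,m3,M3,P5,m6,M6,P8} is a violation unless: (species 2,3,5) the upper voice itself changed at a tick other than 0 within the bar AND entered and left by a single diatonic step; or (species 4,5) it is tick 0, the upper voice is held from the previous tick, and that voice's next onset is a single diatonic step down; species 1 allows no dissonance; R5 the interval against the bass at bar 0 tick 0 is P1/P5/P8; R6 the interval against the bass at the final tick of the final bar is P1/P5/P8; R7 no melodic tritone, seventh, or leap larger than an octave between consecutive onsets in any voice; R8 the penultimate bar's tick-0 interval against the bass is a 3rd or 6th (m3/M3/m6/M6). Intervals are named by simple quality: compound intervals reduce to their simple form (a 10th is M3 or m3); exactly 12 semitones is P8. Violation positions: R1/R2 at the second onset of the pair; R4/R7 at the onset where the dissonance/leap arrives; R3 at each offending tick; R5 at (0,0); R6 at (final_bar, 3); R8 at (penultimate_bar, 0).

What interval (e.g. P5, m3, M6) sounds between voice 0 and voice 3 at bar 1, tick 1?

voice 0=G3 voice 3=B4 -> M3

M3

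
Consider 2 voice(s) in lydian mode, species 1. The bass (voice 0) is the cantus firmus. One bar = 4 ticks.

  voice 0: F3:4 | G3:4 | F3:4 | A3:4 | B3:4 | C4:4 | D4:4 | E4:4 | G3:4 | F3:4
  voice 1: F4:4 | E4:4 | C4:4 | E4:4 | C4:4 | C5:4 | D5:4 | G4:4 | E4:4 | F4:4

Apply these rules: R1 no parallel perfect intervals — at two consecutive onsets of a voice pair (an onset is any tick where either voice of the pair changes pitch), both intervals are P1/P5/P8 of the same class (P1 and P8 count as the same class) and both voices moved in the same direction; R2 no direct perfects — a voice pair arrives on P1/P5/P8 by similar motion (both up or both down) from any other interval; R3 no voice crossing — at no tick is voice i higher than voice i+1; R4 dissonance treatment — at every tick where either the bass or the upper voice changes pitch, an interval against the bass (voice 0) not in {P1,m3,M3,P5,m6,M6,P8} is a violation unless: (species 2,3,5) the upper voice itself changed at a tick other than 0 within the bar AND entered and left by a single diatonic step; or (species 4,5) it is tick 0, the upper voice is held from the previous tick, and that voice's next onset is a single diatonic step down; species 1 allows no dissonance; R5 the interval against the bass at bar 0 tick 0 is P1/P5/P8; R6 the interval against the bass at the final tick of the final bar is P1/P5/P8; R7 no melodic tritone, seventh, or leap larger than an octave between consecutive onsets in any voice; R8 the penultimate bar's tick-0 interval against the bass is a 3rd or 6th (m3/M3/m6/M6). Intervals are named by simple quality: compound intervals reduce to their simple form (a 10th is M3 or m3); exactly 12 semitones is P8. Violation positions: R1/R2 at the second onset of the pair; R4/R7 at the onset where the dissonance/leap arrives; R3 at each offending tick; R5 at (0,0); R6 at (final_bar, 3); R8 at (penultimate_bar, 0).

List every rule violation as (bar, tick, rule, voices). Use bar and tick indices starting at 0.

bar 0: v0=F3 v1=F4 downbeat P8
bar 1: v0=G3 v1=E4 downbeat M6
bar 2: v0=F3 v1=C4 downbeat P5
bar 3: v0=A3 v1=E4 downbeat P5
bar 4: v0=B3 v1=C4 downbeat m2
bar 5: v0=C4 v1=C5 downbeat P8
bar 6: v0=D4 v1=D5 downbeat P8
bar 7: v0=E4 v1=G4 downbeat m3
bar 8: v0=G3 v1=E4 downbeat M6
bar 9: v0=F3 v1=F4 downbeat P8
  -> R2 @ bar 2 tick 0 v(0, 1): G3/E4 M6 -> F3/C4 P5 similar
  -> R1 @ bar 3 tick 0 v(0, 1): F3/C4 P5 -> A3/E4 P5 similar
  -> R4 @ bar 4 tick 0 v(0, 1): B3/C4 m2 untreated
  -> R2 @ bar 5 tick 0 v(0, 1): B3/C4 m2 -> C4/C5 P8 similar
  -> R1 @ bar 6 tick 0 v(0, 1): C4/C5 P8 -> D4/D5 P8 similar

(2, 0, R2, (0, 1))
(3, 0, R1, (0, 1))
(4, 0, R4, (0, 1))
(5, 0, R2, (0, 1))
(6, 0, R1, (0, 1))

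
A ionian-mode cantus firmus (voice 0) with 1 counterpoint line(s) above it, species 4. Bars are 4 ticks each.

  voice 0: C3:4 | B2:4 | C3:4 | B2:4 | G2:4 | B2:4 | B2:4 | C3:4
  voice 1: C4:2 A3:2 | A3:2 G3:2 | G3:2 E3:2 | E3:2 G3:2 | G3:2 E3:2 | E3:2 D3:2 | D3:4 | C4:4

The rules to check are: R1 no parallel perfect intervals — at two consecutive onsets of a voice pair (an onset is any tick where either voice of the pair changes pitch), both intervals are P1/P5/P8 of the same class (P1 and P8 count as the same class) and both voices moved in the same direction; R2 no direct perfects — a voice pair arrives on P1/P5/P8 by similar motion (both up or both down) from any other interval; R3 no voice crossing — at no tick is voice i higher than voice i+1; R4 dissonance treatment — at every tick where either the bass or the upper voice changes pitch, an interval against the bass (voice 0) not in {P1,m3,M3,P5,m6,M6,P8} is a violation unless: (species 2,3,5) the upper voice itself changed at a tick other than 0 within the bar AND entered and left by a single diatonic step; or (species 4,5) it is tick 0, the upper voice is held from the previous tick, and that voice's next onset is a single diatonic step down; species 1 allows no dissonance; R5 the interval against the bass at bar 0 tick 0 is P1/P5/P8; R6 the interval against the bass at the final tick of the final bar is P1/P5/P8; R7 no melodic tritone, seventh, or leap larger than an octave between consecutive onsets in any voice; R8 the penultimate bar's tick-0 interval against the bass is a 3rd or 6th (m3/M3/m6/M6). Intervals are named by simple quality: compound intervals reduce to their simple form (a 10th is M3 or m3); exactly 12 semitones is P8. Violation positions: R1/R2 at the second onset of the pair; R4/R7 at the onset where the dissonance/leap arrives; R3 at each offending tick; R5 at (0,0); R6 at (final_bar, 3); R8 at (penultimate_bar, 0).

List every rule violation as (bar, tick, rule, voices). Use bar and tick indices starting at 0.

(3, 0, R4, (0, 1))
(7, 0, R2, (0, 1))
(7, 0, R7, (1,))

bar 0: v0=C3 v1=C4 downbeat P8
bar 1: v0=B2 v1=A3 downbeat m7
bar 2: v0=C3 v1=G3 downbeat P5
bar 3: v0=B2 v1=E3 downbeat P4
bar 4: v0=G2 v1=G3 downbeat P8
bar 5: v0=B2 v1=E3 downbeat P4
bar 6: v0=B2 v1=D3 downbeat m3
bar 7: v0=C3 v1=C4 downbeat P8
  -> R4 @ bar 3 tick 0 v(0, 1): B2/E3 P4 untreated
  -> R2 @ bar 7 tick 0 v(0, 1): B2/D3 m3 -> C3/C4 P8 similar
  -> R7 @ bar 7 tick 0 v(1,): D3->C4 leap 10st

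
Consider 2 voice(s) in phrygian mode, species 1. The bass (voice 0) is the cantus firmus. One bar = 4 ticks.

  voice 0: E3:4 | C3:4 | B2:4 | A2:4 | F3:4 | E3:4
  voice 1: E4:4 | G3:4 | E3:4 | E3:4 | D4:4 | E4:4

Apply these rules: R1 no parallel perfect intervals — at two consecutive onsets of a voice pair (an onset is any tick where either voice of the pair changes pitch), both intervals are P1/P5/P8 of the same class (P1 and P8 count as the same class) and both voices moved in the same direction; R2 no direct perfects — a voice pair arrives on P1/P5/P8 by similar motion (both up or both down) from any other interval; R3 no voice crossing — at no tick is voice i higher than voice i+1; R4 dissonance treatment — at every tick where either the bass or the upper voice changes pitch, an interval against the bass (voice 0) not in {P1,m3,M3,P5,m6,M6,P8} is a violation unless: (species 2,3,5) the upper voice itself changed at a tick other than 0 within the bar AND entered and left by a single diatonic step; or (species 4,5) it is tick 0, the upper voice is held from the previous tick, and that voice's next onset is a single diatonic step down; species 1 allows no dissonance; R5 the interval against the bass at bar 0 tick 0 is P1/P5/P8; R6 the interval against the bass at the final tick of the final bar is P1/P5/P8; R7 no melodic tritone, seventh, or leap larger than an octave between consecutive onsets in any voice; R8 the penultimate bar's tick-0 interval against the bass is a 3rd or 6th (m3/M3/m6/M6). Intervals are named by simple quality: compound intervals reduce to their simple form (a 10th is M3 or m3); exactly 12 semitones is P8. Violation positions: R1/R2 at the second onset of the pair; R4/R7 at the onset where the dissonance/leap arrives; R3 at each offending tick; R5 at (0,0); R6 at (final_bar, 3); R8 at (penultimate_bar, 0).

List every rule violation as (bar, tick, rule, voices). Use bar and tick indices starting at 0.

(1, 0, R2, (0, 1))
(2, 0, R4, (0, 1))
(4, 0, R7, (1,))

bar 0: v0=E3 v1=E4 downbeat P8
bar 1: v0=C3 v1=G3 downbeat P5
bar 2: v0=B2 v1=E3 downbeat P4
bar 3: v0=A2 v1=E3 downbeat P5
bar 4: v0=F3 v1=D4 downbeat M6
bar 5: v0=E3 v1=E4 downbeat P8
  -> R2 @ bar 1 tick 0 v(0, 1): E3/E4 P8 -> C3/G3 P5 similar
  -> R4 @ bar 2 tick 0 v(0, 1): B2/E3 P4 untreated
  -> R7 @ bar 4 tick 0 v(1,): E3->D4 leap 10st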